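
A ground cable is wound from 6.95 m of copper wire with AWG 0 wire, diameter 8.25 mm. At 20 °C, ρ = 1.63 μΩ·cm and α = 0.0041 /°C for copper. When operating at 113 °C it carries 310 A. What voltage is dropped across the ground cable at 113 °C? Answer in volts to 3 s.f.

0.907 V

ρ = 1.63 μΩ·cm = 1.63×10^-8 Ω·m
A = π(8.25/2 mm)² = π(4.1250e-03 m)² = 5.346e-05 m²
R₍20₎ = ρL/A = (1.63×10^-8)(6.95)/(5.346e-05) = 0.002119 Ω
R₍113₎ = R₍20₎(1 + αΔT) = 0.002119 × (1 + 0.0041×93) = 0.002927 Ω
V = IR = 310 × 0.002927 = 0.907 V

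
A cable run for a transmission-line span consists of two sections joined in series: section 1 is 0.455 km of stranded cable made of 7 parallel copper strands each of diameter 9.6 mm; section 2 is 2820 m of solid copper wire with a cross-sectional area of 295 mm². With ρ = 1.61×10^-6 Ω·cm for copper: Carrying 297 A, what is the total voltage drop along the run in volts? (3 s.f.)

ρ = 1.61×10^-6 Ω·cm = 1.61×10^-8 Ω·m
Section 1: A_strand = π(4.8000e-03)² = 7.238e-05 m²; R₁ = ρL/(N·A_s) = (1.61×10^-8)(455)/(7×7.238e-05) = 0.01446 Ω
Section 2: A = 295 mm² = 2.950e-04 m²
R₂ = (1.61×10^-8)(2820)/(2.950e-04) = 0.1539 Ω
R = R₁ + R₂ = 0.1684 Ω
V = IR = 297 × 0.1684 = 50.0 V

50.0 V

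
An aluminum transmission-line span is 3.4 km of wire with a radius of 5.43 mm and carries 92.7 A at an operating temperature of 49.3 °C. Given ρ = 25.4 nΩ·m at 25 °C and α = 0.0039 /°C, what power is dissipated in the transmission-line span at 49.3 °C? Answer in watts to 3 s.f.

8770 W

ρ = 25.4 nΩ·m = 2.54×10^-8 Ω·m
A = πr² = π(5.4300e-03 m)² = 9.263e-05 m²
R₍25₎ = ρL/A = (2.54×10^-8)(3400)/(9.263e-05) = 0.9323 Ω
R₍49.3₎ = R₍25₎(1 + αΔT) = 0.9323 × (1 + 0.0039×24.3) = 1.021 Ω
P = I²R = (92.7)² × 1.021 = 8770 W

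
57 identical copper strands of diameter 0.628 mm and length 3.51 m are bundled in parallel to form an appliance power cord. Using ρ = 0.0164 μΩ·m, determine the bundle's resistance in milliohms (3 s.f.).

3.26 mΩ

ρ = 0.0164 μΩ·m = 1.64×10^-8 Ω·m
A_strand = π(3.1400e-04 m)² = 3.097e-07 m²
R_strand = ρL/A = (1.64×10^-8)(3.51)/(3.097e-07) = 0.1858 Ω
R_total = R_strand/N = 0.1858/57 = 3.26 mΩ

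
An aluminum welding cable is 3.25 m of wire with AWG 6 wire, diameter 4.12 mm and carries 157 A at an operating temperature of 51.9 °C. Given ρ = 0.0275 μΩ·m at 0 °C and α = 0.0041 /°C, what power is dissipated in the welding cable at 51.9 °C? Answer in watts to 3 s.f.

200 W

ρ = 0.0275 μΩ·m = 2.75×10^-8 Ω·m
A = π(4.12/2 mm)² = π(2.0600e-03 m)² = 1.333e-05 m²
R₍0₎ = ρL/A = (2.75×10^-8)(3.25)/(1.333e-05) = 0.006704 Ω
R₍51.9₎ = R₍0₎(1 + αΔT) = 0.006704 × (1 + 0.0041×51.9) = 0.008131 Ω
P = I²R = (157)² × 0.008131 = 200 W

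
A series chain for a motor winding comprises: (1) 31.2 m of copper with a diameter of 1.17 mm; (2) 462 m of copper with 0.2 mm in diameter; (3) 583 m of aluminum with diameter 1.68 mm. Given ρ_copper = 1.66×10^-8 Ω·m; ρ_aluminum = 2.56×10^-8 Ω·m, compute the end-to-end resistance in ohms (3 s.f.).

Seg 1: A = π(d/2)² = π(5.8500e-04 m)² = 1.075e-06 m²
R_1 = (1.66×10^-8)(31.2)/(1.075e-06) = 0.4817 Ω
Seg 2: A = π(d/2)² = π(1.0000e-04 m)² = 3.142e-08 m²
R_2 = (1.66×10^-8)(462)/(3.142e-08) = 244.1 Ω
Seg 3: A = π(d/2)² = π(8.4000e-04 m)² = 2.217e-06 m²
R_3 = (2.56×10^-8)(583)/(2.217e-06) = 6.733 Ω
R_total = R_1 + R_2 + R_3 = 251 Ω

251 Ω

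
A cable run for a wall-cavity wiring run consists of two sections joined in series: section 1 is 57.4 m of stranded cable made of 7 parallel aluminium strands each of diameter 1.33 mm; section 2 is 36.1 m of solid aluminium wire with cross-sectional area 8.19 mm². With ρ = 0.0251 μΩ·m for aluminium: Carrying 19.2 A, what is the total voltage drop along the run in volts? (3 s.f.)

4.97 V

ρ = 0.0251 μΩ·m = 2.51×10^-8 Ω·m
Section 1: A_strand = π(6.6500e-04)² = 1.389e-06 m²; R₁ = ρL/(N·A_s) = (2.51×10^-8)(57.4)/(7×1.389e-06) = 0.1481 Ω
Section 2: A = 8.19 mm² = 8.190e-06 m²
R₂ = (2.51×10^-8)(36.1)/(8.190e-06) = 0.1106 Ω
R = R₁ + R₂ = 0.2588 Ω
V = IR = 19.2 × 0.2588 = 4.97 V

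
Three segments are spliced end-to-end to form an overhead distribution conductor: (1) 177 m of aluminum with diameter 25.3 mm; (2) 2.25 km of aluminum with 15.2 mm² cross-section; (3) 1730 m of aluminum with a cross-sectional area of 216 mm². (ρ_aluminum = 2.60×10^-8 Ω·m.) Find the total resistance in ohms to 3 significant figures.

Seg 1: A = π(d/2)² = π(1.2650e-02 m)² = 5.027e-04 m²
R_1 = (2.60×10^-8)(177)/(5.027e-04) = 0.009154 Ω
Seg 2: A = 15.2 mm² = 1.520e-05 m²
R_2 = (2.60×10^-8)(2250)/(1.520e-05) = 3.849 Ω
Seg 3: A = 216 mm² = 2.160e-04 m²
R_3 = (2.60×10^-8)(1730)/(2.160e-04) = 0.2082 Ω
R_total = R_1 + R_2 + R_3 = 4.07 Ω

4.07 Ω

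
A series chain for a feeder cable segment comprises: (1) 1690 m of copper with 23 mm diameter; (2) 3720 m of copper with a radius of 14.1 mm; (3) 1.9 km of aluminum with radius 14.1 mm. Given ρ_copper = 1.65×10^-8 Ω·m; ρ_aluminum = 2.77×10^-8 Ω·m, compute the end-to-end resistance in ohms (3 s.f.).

0.250 Ω

Seg 1: A = π(d/2)² = π(1.1500e-02 m)² = 4.155e-04 m²
R_1 = (1.65×10^-8)(1690)/(4.155e-04) = 0.06712 Ω
Seg 2: A = πr² = π(1.4100e-02 m)² = 6.246e-04 m²
R_2 = (1.65×10^-8)(3720)/(6.246e-04) = 0.09827 Ω
Seg 3: A = πr² = π(1.4100e-02 m)² = 6.246e-04 m²
R_3 = (2.77×10^-8)(1900)/(6.246e-04) = 0.08426 Ω
R_total = R_1 + R_2 + R_3 = 0.250 Ω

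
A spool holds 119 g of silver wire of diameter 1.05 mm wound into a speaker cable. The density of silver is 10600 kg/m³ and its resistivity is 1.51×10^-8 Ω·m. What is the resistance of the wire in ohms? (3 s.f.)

A = π(d/2)² = π(5.2500e-04 m)² = 8.6590e-07 m²
L = m/(density·A) = 0.119/(10600×8.6590e-07) = 12.97 m
R = ρL/A = (1.51×10^-8)(12.97)/(8.6590e-07) = 0.226 Ω

0.226 Ω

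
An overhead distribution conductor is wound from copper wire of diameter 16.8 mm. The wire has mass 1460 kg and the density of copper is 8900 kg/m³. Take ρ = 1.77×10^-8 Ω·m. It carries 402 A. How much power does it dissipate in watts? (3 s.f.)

A = π(d/2)² = π(8.4000e-03 m)² = 2.2167e-04 m²
L = m/(density·A) = 1460/(8900×2.2167e-04) = 740 m
R = ρL/A = (1.77×10^-8)(740)/(2.2167e-04) = 0.05909 Ω
P = I²R = (402)² × 0.05909 = 9550 W

9550 W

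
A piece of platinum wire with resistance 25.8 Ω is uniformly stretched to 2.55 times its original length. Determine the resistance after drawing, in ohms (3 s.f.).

Volume constant ⇒ A' = A/k with k = 2.55. R' = ρ(kL)/(A/k) = k²R.
R' = 6.502 × 25.8 = 168 Ω

168 Ω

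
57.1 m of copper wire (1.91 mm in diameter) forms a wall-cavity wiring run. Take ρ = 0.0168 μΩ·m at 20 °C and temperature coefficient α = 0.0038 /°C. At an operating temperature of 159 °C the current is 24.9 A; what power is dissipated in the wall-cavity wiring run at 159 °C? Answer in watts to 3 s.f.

317 W

ρ = 0.0168 μΩ·m = 1.68×10^-8 Ω·m
A = π(d/2)² = π(9.5500e-04 m)² = 2.865e-06 m²
R₍20₎ = ρL/A = (1.68×10^-8)(57.1)/(2.865e-06) = 0.3348 Ω
R₍159₎ = R₍20₎(1 + αΔT) = 0.3348 × (1 + 0.0038×139) = 0.5116 Ω
P = I²R = (24.9)² × 0.5116 = 317 W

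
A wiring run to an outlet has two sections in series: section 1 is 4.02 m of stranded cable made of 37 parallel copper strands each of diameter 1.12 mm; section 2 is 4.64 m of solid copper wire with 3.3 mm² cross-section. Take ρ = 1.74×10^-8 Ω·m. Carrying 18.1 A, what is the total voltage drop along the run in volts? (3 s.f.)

Section 1: A_strand = π(5.6000e-04)² = 9.852e-07 m²; R₁ = ρL/(N·A_s) = (1.74×10^-8)(4.02)/(37×9.852e-07) = 0.001919 Ω
Section 2: A = 3.3 mm² = 3.300e-06 m²
R₂ = (1.74×10^-8)(4.64)/(3.300e-06) = 0.02447 Ω
R = R₁ + R₂ = 0.02638 Ω
V = IR = 18.1 × 0.02638 = 0.478 V

0.478 V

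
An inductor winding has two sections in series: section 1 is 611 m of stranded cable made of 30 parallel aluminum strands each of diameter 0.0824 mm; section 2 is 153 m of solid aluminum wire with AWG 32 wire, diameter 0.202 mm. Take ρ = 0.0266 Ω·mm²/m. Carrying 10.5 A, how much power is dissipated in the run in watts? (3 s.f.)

ρ = 0.0266 Ω·mm²/m = 2.66×10^-8 Ω·m
Section 1: A_strand = π(4.1200e-05)² = 5.333e-09 m²; R₁ = ρL/(N·A_s) = (2.66×10^-8)(611)/(30×5.333e-09) = 101.6 Ω
Section 2: A = π(0.202/2 mm)² = π(1.0100e-04 m)² = 3.205e-08 m²
R₂ = (2.66×10^-8)(153)/(3.205e-08) = 127 Ω
R = R₁ + R₂ = 228.6 Ω
P = I²R = (10.5)² × 228.6 = 25200 W

25200 W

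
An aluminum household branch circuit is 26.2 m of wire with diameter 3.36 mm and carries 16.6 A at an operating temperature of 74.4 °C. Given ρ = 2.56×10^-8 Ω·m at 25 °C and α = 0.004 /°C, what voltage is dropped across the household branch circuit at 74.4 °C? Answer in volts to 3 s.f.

1.50 V

A = π(d/2)² = π(1.6800e-03 m)² = 8.867e-06 m²
R₍25₎ = ρL/A = (2.56×10^-8)(26.2)/(8.867e-06) = 0.07564 Ω
R₍74.4₎ = R₍25₎(1 + αΔT) = 0.07564 × (1 + 0.004×49.4) = 0.09059 Ω
V = IR = 16.6 × 0.09059 = 1.50 V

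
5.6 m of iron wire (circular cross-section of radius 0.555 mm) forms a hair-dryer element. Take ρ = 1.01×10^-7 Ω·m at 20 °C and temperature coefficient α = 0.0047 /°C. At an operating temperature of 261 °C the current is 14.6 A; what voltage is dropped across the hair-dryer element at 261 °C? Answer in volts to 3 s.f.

A = πr² = π(5.5500e-04 m)² = 9.677e-07 m²
R₍20₎ = ρL/A = (1.01×10^-7)(5.6)/(9.677e-07) = 0.5845 Ω
R₍261₎ = R₍20₎(1 + αΔT) = 0.5845 × (1 + 0.0047×241) = 1.247 Ω
V = IR = 14.6 × 1.247 = 18.2 V

18.2 V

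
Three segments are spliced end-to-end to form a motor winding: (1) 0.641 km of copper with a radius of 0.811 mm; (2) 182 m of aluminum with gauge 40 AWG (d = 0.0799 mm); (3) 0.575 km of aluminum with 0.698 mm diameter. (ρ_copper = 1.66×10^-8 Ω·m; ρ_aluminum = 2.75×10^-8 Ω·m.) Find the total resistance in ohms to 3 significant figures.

1040 Ω

Seg 1: A = πr² = π(8.1100e-04 m)² = 2.066e-06 m²
R_1 = (1.66×10^-8)(641)/(2.066e-06) = 5.15 Ω
Seg 2: A = π(0.0799/2 mm)² = π(3.9950e-05 m)² = 5.014e-09 m²
R_2 = (2.75×10^-8)(182)/(5.014e-09) = 998.2 Ω
Seg 3: A = π(d/2)² = π(3.4900e-04 m)² = 3.826e-07 m²
R_3 = (2.75×10^-8)(575)/(3.826e-07) = 41.32 Ω
R_total = R_1 + R_2 + R_3 = 1040 Ω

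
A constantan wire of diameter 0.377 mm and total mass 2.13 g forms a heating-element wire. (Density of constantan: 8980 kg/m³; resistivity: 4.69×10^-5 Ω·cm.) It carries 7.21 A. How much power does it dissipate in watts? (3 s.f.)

464 W

ρ = 4.69×10^-5 Ω·cm = 4.69×10^-7 Ω·m
A = π(d/2)² = π(1.8850e-04 m)² = 1.1163e-07 m²
L = m/(density·A) = 0.00213/(8980×1.1163e-07) = 2.125 m
R = ρL/A = (4.69×10^-7)(2.125)/(1.1163e-07) = 8.928 Ω
P = I²R = (7.21)² × 8.928 = 464 W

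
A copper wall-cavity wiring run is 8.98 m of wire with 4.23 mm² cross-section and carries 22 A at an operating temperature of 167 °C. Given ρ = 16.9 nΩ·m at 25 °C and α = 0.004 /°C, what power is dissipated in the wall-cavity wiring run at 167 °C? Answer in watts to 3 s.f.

27.2 W

ρ = 16.9 nΩ·m = 1.69×10^-8 Ω·m
A = 4.23 mm² = 4.230e-06 m²
R₍25₎ = ρL/A = (1.69×10^-8)(8.98)/(4.230e-06) = 0.03588 Ω
R₍167₎ = R₍25₎(1 + αΔT) = 0.03588 × (1 + 0.004×142) = 0.05626 Ω
P = I²R = (22)² × 0.05626 = 27.2 W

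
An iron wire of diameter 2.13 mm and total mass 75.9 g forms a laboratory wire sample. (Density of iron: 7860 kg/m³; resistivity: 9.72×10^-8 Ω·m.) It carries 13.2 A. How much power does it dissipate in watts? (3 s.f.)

A = π(d/2)² = π(1.0650e-03 m)² = 3.5633e-06 m²
L = m/(density·A) = 0.0759/(7860×3.5633e-06) = 2.71 m
R = ρL/A = (9.72×10^-8)(2.71)/(3.5633e-06) = 0.07392 Ω
P = I²R = (13.2)² × 0.07392 = 12.9 W

12.9 W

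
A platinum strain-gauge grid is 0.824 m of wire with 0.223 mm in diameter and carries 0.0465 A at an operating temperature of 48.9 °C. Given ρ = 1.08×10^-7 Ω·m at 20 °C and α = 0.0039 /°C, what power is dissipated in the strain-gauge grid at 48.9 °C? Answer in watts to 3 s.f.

0.00548 W

A = π(d/2)² = π(1.1150e-04 m)² = 3.906e-08 m²
R₍20₎ = ρL/A = (1.08×10^-7)(0.824)/(3.906e-08) = 2.279 Ω
R₍48.9₎ = R₍20₎(1 + αΔT) = 2.279 × (1 + 0.0039×28.9) = 2.535 Ω
P = I²R = (0.0465)² × 2.535 = 0.00548 W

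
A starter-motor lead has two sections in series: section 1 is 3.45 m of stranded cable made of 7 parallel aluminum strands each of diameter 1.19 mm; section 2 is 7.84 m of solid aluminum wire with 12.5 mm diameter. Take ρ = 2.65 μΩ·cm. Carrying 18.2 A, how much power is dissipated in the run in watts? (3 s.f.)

4.45 W

ρ = 2.65 μΩ·cm = 2.65×10^-8 Ω·m
Section 1: A_strand = π(5.9500e-04)² = 1.112e-06 m²; R₁ = ρL/(N·A_s) = (2.65×10^-8)(3.45)/(7×1.112e-06) = 0.01174 Ω
Section 2: A = π(d/2)² = π(6.2500e-03 m)² = 1.227e-04 m²
R₂ = (2.65×10^-8)(7.84)/(1.227e-04) = 0.001693 Ω
R = R₁ + R₂ = 0.01344 Ω
P = I²R = (18.2)² × 0.01344 = 4.45 W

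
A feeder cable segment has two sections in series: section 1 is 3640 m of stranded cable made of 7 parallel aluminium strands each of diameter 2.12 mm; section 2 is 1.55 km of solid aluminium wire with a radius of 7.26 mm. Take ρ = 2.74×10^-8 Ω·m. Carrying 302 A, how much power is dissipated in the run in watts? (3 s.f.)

Section 1: A_strand = π(1.0600e-03)² = 3.530e-06 m²; R₁ = ρL/(N·A_s) = (2.74×10^-8)(3640)/(7×3.530e-06) = 4.036 Ω
Section 2: A = πr² = π(7.2600e-03 m)² = 1.656e-04 m²
R₂ = (2.74×10^-8)(1550)/(1.656e-04) = 0.2565 Ω
R = R₁ + R₂ = 4.293 Ω
P = I²R = (302)² × 4.293 = 3.92×10^5 W

3.92×10^5 W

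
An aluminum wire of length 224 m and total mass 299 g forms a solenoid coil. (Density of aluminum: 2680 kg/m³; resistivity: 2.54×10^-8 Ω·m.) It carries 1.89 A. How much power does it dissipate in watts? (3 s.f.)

40.8 W

A = m/(density·L) = 0.299/(2680×224) = 4.9807e-07 m²
R = ρL/A = (2.54×10^-8)(224)/(4.9807e-07) = 11.42 Ω
P = I²R = (1.89)² × 11.42 = 40.8 W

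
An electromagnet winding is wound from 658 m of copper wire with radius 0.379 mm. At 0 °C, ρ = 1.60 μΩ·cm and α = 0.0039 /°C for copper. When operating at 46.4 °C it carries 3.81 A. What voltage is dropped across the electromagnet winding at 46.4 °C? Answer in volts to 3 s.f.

ρ = 1.60 μΩ·cm = 1.60×10^-8 Ω·m
A = πr² = π(3.7900e-04 m)² = 4.513e-07 m²
R₍0₎ = ρL/A = (1.60×10^-8)(658)/(4.513e-07) = 23.33 Ω
R₍46.4₎ = R₍0₎(1 + αΔT) = 23.33 × (1 + 0.0039×46.4) = 27.55 Ω
V = IR = 3.81 × 27.55 = 105 V

105 V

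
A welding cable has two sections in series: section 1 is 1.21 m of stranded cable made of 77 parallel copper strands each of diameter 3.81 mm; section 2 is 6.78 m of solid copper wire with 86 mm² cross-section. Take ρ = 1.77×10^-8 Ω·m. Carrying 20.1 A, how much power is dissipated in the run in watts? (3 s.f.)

0.574 W

Section 1: A_strand = π(1.9050e-03)² = 1.140e-05 m²; R₁ = ρL/(N·A_s) = (1.77×10^-8)(1.21)/(77×1.140e-05) = 2.440×10^-5 Ω
Section 2: A = 86 mm² = 8.600e-05 m²
R₂ = (1.77×10^-8)(6.78)/(8.600e-05) = 0.001395 Ω
R = R₁ + R₂ = 0.00142 Ω
P = I²R = (20.1)² × 0.00142 = 0.574 W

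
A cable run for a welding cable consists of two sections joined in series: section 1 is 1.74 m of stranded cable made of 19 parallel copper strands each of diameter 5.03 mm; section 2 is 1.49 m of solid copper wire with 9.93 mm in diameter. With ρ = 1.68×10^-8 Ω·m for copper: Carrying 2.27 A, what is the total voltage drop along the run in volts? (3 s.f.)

Section 1: A_strand = π(2.5150e-03)² = 1.987e-05 m²; R₁ = ρL/(N·A_s) = (1.68×10^-8)(1.74)/(19×1.987e-05) = 7.742×10^-5 Ω
Section 2: A = π(d/2)² = π(4.9650e-03 m)² = 7.744e-05 m²
R₂ = (1.68×10^-8)(1.49)/(7.744e-05) = 3.232×10^-4 Ω
R = R₁ + R₂ = 4.007×10^-4 Ω
V = IR = 2.27 × 4.007×10^-4 = 9.09×10^-4 V

9.09×10^-4 V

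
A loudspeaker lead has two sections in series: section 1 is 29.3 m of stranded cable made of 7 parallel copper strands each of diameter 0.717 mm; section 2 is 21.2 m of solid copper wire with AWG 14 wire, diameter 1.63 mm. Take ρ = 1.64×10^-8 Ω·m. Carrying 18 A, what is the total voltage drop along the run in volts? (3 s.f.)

6.06 V

Section 1: A_strand = π(3.5850e-04)² = 4.038e-07 m²; R₁ = ρL/(N·A_s) = (1.64×10^-8)(29.3)/(7×4.038e-07) = 0.17 Ω
Section 2: A = π(1.63/2 mm)² = π(8.1500e-04 m)² = 2.087e-06 m²
R₂ = (1.64×10^-8)(21.2)/(2.087e-06) = 0.1666 Ω
R = R₁ + R₂ = 0.3366 Ω
V = IR = 18 × 0.3366 = 6.06 V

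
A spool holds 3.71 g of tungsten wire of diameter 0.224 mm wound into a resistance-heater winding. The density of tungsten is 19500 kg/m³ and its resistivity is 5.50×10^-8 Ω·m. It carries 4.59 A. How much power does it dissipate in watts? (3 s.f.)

142 W

A = π(d/2)² = π(1.1200e-04 m)² = 3.9408e-08 m²
L = m/(density·A) = 0.00371/(19500×3.9408e-08) = 4.828 m
R = ρL/A = (5.50×10^-8)(4.828)/(3.9408e-08) = 6.738 Ω
P = I²R = (4.59)² × 6.738 = 142 W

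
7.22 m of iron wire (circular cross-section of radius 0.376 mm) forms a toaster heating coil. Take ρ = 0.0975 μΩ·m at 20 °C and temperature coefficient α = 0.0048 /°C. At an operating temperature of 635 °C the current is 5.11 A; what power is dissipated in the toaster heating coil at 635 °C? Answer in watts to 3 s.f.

ρ = 0.0975 μΩ·m = 9.75×10^-8 Ω·m
A = πr² = π(3.7600e-04 m)² = 4.441e-07 m²
R₍20₎ = ρL/A = (9.75×10^-8)(7.22)/(4.441e-07) = 1.585 Ω
R₍635₎ = R₍20₎(1 + αΔT) = 1.585 × (1 + 0.0048×615) = 6.264 Ω
P = I²R = (5.11)² × 6.264 = 164 W

164 W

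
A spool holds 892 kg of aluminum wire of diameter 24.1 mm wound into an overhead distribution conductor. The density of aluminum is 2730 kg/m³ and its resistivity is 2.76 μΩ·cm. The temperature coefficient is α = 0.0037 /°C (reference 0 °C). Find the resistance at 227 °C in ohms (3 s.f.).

0.0797 Ω

ρ = 2.76 μΩ·cm = 2.76×10^-8 Ω·m
A = π(d/2)² = π(1.2050e-02 m)² = 4.5617e-04 m²
L = m/(density·A) = 892/(2730×4.5617e-04) = 716.3 m
R = ρL/A = (2.76×10^-8)(716.3)/(4.5617e-04) = 0.04334 Ω
R(227 °C) = 0.04334 × (1 + 0.0037×227) = 0.0797 Ω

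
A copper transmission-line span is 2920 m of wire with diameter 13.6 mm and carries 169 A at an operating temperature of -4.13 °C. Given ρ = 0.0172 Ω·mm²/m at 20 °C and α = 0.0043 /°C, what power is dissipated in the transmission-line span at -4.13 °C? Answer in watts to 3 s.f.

8850 W

ρ = 0.0172 Ω·mm²/m = 1.72×10^-8 Ω·m
A = π(d/2)² = π(6.8000e-03 m)² = 1.453e-04 m²
R₍20₎ = ρL/A = (1.72×10^-8)(2920)/(1.453e-04) = 0.3457 Ω
R₍-4.13₎ = R₍20₎(1 + αΔT) = 0.3457 × (1 + 0.0043×-24.1) = 0.3099 Ω
P = I²R = (169)² × 0.3099 = 8850 W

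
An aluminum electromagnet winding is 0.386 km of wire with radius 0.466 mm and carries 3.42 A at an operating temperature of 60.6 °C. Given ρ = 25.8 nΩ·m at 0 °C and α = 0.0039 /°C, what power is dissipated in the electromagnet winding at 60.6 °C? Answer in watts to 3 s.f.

ρ = 25.8 nΩ·m = 2.58×10^-8 Ω·m
A = πr² = π(4.6600e-04 m)² = 6.822e-07 m²
R₍0₎ = ρL/A = (2.58×10^-8)(386)/(6.822e-07) = 14.6 Ω
R₍60.6₎ = R₍0₎(1 + αΔT) = 14.6 × (1 + 0.0039×60.6) = 18.05 Ω
P = I²R = (3.42)² × 18.05 = 211 W

211 W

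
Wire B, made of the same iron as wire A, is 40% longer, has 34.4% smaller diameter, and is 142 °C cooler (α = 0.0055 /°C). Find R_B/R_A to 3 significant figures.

0.712

R ∝ ρL/d² with ρ ∝ (1+αΔT), so R_B/R_A = (1 + 40/100) × (1 − 34.4/100)⁻² × (1 − 0.0055×142)
= 1.4 × 2.324 × 0.219 = 0.712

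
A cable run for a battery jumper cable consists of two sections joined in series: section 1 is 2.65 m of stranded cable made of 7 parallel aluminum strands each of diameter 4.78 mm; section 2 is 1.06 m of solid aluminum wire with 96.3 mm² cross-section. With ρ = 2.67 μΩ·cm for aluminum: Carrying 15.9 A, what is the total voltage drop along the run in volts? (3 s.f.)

ρ = 2.67 μΩ·cm = 2.67×10^-8 Ω·m
Section 1: A_strand = π(2.3900e-03)² = 1.795e-05 m²; R₁ = ρL/(N·A_s) = (2.67×10^-8)(2.65)/(7×1.795e-05) = 5.633×10^-4 Ω
Section 2: A = 96.3 mm² = 9.630e-05 m²
R₂ = (2.67×10^-8)(1.06)/(9.630e-05) = 2.939×10^-4 Ω
R = R₁ + R₂ = 8.572×10^-4 Ω
V = IR = 15.9 × 8.572×10^-4 = 0.0136 V

0.0136 V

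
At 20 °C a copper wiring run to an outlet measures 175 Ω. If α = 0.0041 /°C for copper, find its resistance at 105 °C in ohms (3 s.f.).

236 Ω

ΔT = 105 − 20 = 85 °C
R = R₀(1 + αΔT) = 175 × (1 + 0.0041×85) = 175 × 1.349 = 236 Ω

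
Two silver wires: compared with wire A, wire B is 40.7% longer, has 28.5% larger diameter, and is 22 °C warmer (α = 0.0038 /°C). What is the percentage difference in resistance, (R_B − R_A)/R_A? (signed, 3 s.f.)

R ∝ ρL/d² with ρ ∝ (1+αΔT), so R_B/R_A = (1 + 40.7/100) × (1 + 28.5/100)⁻² × (1 + 0.0038×22)
= 1.407 × 0.6056 × 1.084 = 0.9233
(R_B − R_A)/R_A = 0.9233 − 1 = -7.67%

-7.67%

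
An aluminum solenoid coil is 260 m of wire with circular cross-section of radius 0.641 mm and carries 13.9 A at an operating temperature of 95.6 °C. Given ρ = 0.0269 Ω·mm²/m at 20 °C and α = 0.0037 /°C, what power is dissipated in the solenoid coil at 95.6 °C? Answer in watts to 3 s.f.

ρ = 0.0269 Ω·mm²/m = 2.69×10^-8 Ω·m
A = πr² = π(6.4100e-04 m)² = 1.291e-06 m²
R₍20₎ = ρL/A = (2.69×10^-8)(260)/(1.291e-06) = 5.418 Ω
R₍95.6₎ = R₍20₎(1 + αΔT) = 5.418 × (1 + 0.0037×75.6) = 6.934 Ω
P = I²R = (13.9)² × 6.934 = 1340 W

1340 W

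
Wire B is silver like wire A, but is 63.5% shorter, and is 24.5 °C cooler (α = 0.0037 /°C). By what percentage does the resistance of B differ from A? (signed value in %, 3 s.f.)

-66.8%

R ∝ ρL/d² with ρ ∝ (1+αΔT), so R_B/R_A = (1 − 63.5/100) × (1 − 0.0037×24.5)
= 0.365 × 0.9093 = 0.3319
(R_B − R_A)/R_A = 0.3319 − 1 = -66.8%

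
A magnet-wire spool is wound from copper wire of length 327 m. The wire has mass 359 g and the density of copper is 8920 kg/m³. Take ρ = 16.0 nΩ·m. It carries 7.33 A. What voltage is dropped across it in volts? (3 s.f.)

ρ = 16.0 nΩ·m = 1.60×10^-8 Ω·m
A = m/(density·L) = 0.359/(8920×327) = 1.2308e-07 m²
R = ρL/A = (1.60×10^-8)(327)/(1.2308e-07) = 42.51 Ω
V = IR = 7.33 × 42.51 = 312 V

312 V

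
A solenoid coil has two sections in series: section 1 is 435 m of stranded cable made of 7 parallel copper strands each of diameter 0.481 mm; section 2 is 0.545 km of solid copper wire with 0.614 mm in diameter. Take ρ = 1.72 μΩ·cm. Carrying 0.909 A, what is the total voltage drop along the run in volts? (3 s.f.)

34.1 V

ρ = 1.72 μΩ·cm = 1.72×10^-8 Ω·m
Section 1: A_strand = π(2.4050e-04)² = 1.817e-07 m²; R₁ = ρL/(N·A_s) = (1.72×10^-8)(435)/(7×1.817e-07) = 5.882 Ω
Section 2: A = π(d/2)² = π(3.0700e-04 m)² = 2.961e-07 m²
R₂ = (1.72×10^-8)(545)/(2.961e-07) = 31.66 Ω
R = R₁ + R₂ = 37.54 Ω
V = IR = 0.909 × 37.54 = 34.1 V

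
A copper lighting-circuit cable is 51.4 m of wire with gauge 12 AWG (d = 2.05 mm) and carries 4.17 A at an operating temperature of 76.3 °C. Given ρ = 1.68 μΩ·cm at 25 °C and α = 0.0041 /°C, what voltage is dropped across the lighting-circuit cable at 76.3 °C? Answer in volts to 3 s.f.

ρ = 1.68 μΩ·cm = 1.68×10^-8 Ω·m
A = π(2.05/2 mm)² = π(1.0250e-03 m)² = 3.301e-06 m²
R₍25₎ = ρL/A = (1.68×10^-8)(51.4)/(3.301e-06) = 0.2616 Ω
R₍76.3₎ = R₍25₎(1 + αΔT) = 0.2616 × (1 + 0.0041×51.3) = 0.3166 Ω
V = IR = 4.17 × 0.3166 = 1.32 V

1.32 V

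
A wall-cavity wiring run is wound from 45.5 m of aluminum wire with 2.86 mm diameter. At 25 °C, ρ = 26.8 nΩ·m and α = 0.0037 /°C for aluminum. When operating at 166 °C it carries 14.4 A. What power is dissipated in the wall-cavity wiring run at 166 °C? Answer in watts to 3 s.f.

59.9 W

ρ = 26.8 nΩ·m = 2.68×10^-8 Ω·m
A = π(d/2)² = π(1.4300e-03 m)² = 6.424e-06 m²
R₍25₎ = ρL/A = (2.68×10^-8)(45.5)/(6.424e-06) = 0.1898 Ω
R₍166₎ = R₍25₎(1 + αΔT) = 0.1898 × (1 + 0.0037×141) = 0.2888 Ω
P = I²R = (14.4)² × 0.2888 = 59.9 W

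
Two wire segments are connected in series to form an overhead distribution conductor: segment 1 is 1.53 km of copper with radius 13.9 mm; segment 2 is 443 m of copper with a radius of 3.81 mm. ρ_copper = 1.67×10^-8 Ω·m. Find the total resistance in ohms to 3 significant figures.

Segment 1: A = πr² = π(1.3900e-02 m)² = 6.070e-04 m²
R₁ = ρL/A = (1.67×10^-8)(1530)/(6.070e-04) = 0.04209 Ω
Segment 2: A = πr² = π(3.8100e-03 m)² = 4.560e-05 m²
R₂ = (1.67×10^-8)(443)/(4.560e-05) = 0.1622 Ω
R = R₁ + R₂ = 0.204 Ω

0.204 Ω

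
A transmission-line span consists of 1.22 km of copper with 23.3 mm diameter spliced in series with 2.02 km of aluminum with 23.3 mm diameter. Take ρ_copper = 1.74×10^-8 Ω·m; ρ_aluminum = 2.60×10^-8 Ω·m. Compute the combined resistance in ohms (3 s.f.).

0.173 Ω

Segment 1: A = π(d/2)² = π(1.1650e-02 m)² = 4.264e-04 m²
R₁ = ρL/A = (1.74×10^-8)(1220)/(4.264e-04) = 0.04979 Ω
R₂ = (2.60×10^-8)(2020)/(4.264e-04) = 0.1232 Ω
R = R₁ + R₂ = 0.173 Ω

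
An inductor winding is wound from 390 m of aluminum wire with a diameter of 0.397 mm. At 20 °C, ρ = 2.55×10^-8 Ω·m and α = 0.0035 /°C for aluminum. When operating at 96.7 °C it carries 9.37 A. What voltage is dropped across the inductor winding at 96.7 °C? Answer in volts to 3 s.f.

A = π(d/2)² = π(1.9850e-04 m)² = 1.238e-07 m²
R₍20₎ = ρL/A = (2.55×10^-8)(390)/(1.238e-07) = 80.34 Ω
R₍96.7₎ = R₍20₎(1 + αΔT) = 80.34 × (1 + 0.0035×76.7) = 101.9 Ω
V = IR = 9.37 × 101.9 = 955 V

955 V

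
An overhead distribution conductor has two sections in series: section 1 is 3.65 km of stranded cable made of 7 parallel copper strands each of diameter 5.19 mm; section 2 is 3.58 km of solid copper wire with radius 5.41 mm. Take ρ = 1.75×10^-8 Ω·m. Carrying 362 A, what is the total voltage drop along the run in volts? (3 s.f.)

Section 1: A_strand = π(2.5950e-03)² = 2.116e-05 m²; R₁ = ρL/(N·A_s) = (1.75×10^-8)(3650)/(7×2.116e-05) = 0.4313 Ω
Section 2: A = πr² = π(5.4100e-03 m)² = 9.195e-05 m²
R₂ = (1.75×10^-8)(3580)/(9.195e-05) = 0.6814 Ω
R = R₁ + R₂ = 1.113 Ω
V = IR = 362 × 1.113 = 403 V

403 V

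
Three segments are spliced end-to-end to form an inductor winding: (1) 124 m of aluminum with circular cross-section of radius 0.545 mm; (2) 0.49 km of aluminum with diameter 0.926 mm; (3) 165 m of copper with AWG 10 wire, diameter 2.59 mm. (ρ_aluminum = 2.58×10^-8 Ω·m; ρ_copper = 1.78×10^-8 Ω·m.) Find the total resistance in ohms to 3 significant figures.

22.8 Ω

Seg 1: A = πr² = π(5.4500e-04 m)² = 9.331e-07 m²
R_1 = (2.58×10^-8)(124)/(9.331e-07) = 3.428 Ω
Seg 2: A = π(d/2)² = π(4.6300e-04 m)² = 6.735e-07 m²
R_2 = (2.58×10^-8)(490)/(6.735e-07) = 18.77 Ω
Seg 3: A = π(2.59/2 mm)² = π(1.2950e-03 m)² = 5.269e-06 m²
R_3 = (1.78×10^-8)(165)/(5.269e-06) = 0.5575 Ω
R_total = R_1 + R_2 + R_3 = 22.8 Ω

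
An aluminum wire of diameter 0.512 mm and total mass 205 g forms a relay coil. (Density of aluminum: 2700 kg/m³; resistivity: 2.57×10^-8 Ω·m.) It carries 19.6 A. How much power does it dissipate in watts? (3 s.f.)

17700 W

A = π(d/2)² = π(2.5600e-04 m)² = 2.0589e-07 m²
L = m/(density·A) = 0.205/(2700×2.0589e-07) = 368.8 m
R = ρL/A = (2.57×10^-8)(368.8)/(2.0589e-07) = 46.03 Ω
P = I²R = (19.6)² × 46.03 = 17700 W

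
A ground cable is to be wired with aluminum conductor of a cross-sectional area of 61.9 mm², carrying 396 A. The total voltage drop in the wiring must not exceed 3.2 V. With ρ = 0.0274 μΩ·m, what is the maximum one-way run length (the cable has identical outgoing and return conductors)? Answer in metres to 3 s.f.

9.13 m

ρ = 0.0274 μΩ·m = 2.74×10^-8 Ω·m
A = 61.9 mm² = 6.190e-05 m²
L_max = V_max·A/(2·ρI) = (3.2)(6.190e-05)/(2×2.74×10^-8×396) = 9.13 m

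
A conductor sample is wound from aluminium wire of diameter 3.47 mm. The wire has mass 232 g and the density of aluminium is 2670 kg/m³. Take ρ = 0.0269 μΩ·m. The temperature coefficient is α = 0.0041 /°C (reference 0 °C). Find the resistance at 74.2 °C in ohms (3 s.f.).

ρ = 0.0269 μΩ·m = 2.69×10^-8 Ω·m
A = π(d/2)² = π(1.7350e-03 m)² = 9.4569e-06 m²
L = m/(density·A) = 0.232/(2670×9.4569e-06) = 9.188 m
R = ρL/A = (2.69×10^-8)(9.188)/(9.4569e-06) = 0.02614 Ω
R(74.2 °C) = 0.02614 × (1 + 0.0041×74.2) = 0.0341 Ω

0.0341 Ω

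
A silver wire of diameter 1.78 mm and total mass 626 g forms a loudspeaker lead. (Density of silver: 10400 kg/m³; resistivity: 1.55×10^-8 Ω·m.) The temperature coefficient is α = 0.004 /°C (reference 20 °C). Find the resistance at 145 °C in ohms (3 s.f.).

A = π(d/2)² = π(8.9000e-04 m)² = 2.4885e-06 m²
L = m/(density·A) = 0.626/(10400×2.4885e-06) = 24.19 m
R = ρL/A = (1.55×10^-8)(24.19)/(2.4885e-06) = 0.1507 Ω
R(145 °C) = 0.1507 × (1 + 0.004×125) = 0.226 Ω

0.226 Ω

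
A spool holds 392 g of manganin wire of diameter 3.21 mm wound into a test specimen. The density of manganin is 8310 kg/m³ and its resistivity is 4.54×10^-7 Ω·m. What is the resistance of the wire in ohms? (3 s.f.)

A = π(d/2)² = π(1.6050e-03 m)² = 8.0928e-06 m²
L = m/(density·A) = 0.392/(8310×8.0928e-06) = 5.829 m
R = ρL/A = (4.54×10^-7)(5.829)/(8.0928e-06) = 0.327 Ω

0.327 Ω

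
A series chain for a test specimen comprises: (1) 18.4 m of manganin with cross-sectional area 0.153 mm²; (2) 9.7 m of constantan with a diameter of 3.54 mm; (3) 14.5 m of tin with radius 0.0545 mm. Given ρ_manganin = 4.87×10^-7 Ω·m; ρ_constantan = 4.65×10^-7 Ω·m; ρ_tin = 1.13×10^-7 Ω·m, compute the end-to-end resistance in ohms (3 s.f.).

235 Ω

Seg 1: A = 0.153 mm² = 1.530e-07 m²
R_1 = (4.87×10^-7)(18.4)/(1.530e-07) = 58.57 Ω
Seg 2: A = π(d/2)² = π(1.7700e-03 m)² = 9.842e-06 m²
R_2 = (4.65×10^-7)(9.7)/(9.842e-06) = 0.4583 Ω
Seg 3: A = πr² = π(5.4500e-05 m)² = 9.331e-09 m²
R_3 = (1.13×10^-7)(14.5)/(9.331e-09) = 175.6 Ω
R_total = R_1 + R_2 + R_3 = 235 Ω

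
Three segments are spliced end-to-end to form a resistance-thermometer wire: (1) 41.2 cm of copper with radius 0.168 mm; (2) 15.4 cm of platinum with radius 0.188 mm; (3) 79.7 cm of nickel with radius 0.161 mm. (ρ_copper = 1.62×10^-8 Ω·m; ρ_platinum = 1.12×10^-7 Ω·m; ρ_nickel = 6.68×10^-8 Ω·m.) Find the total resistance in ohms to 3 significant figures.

Seg 1: A = πr² = π(1.6800e-04 m)² = 8.867e-08 m²
R_1 = (1.62×10^-8)(0.412)/(8.867e-08) = 0.07527 Ω
Seg 2: A = πr² = π(1.8800e-04 m)² = 1.110e-07 m²
R_2 = (1.12×10^-7)(0.154)/(1.110e-07) = 0.1553 Ω
Seg 3: A = πr² = π(1.6100e-04 m)² = 8.143e-08 m²
R_3 = (6.68×10^-8)(0.797)/(8.143e-08) = 0.6538 Ω
R_total = R_1 + R_2 + R_3 = 0.884 Ω

0.884 Ω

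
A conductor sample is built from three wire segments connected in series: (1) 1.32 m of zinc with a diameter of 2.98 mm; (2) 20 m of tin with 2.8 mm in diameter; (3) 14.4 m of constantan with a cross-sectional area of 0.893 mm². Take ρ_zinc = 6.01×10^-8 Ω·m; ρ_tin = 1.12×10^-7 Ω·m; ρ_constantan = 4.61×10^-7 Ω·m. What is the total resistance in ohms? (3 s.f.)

7.81 Ω

Seg 1: A = π(d/2)² = π(1.4900e-03 m)² = 6.975e-06 m²
R_1 = (6.01×10^-8)(1.32)/(6.975e-06) = 0.01137 Ω
Seg 2: A = π(d/2)² = π(1.4000e-03 m)² = 6.158e-06 m²
R_2 = (1.12×10^-7)(20)/(6.158e-06) = 0.3638 Ω
Seg 3: A = 0.893 mm² = 8.930e-07 m²
R_3 = (4.61×10^-7)(14.4)/(8.930e-07) = 7.434 Ω
R_total = R_1 + R_2 + R_3 = 7.81 Ω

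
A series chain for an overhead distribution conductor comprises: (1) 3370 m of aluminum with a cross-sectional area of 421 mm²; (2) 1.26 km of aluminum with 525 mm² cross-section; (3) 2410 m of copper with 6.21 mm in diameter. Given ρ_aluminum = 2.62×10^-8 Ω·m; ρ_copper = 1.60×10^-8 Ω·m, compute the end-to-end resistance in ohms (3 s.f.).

Seg 1: A = 421 mm² = 4.210e-04 m²
R_1 = (2.62×10^-8)(3370)/(4.210e-04) = 0.2097 Ω
Seg 2: A = 525 mm² = 5.250e-04 m²
R_2 = (2.62×10^-8)(1260)/(5.250e-04) = 0.06288 Ω
Seg 3: A = π(d/2)² = π(3.1050e-03 m)² = 3.029e-05 m²
R_3 = (1.60×10^-8)(2410)/(3.029e-05) = 1.273 Ω
R_total = R_1 + R_2 + R_3 = 1.55 Ω

1.55 Ω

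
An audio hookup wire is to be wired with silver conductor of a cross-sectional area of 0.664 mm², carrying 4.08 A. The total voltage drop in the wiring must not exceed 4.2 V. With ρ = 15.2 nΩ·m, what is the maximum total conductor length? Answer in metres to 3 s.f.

45.0 m

ρ = 15.2 nΩ·m = 1.52×10^-8 Ω·m
A = 0.664 mm² = 6.640e-07 m²
L_max = V_max·A/(1·ρI) = (4.2)(6.640e-07)/(1.52×10^-8×4.08) = 45.0 m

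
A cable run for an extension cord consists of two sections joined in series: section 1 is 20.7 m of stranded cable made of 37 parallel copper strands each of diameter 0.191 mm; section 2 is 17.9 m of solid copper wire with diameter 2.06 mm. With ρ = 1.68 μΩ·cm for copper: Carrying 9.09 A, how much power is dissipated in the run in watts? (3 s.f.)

ρ = 1.68 μΩ·cm = 1.68×10^-8 Ω·m
Section 1: A_strand = π(9.5500e-05)² = 2.865e-08 m²; R₁ = ρL/(N·A_s) = (1.68×10^-8)(20.7)/(37×2.865e-08) = 0.328 Ω
Section 2: A = π(d/2)² = π(1.0300e-03 m)² = 3.333e-06 m²
R₂ = (1.68×10^-8)(17.9)/(3.333e-06) = 0.09023 Ω
R = R₁ + R₂ = 0.4183 Ω
P = I²R = (9.09)² × 0.4183 = 34.6 W

34.6 W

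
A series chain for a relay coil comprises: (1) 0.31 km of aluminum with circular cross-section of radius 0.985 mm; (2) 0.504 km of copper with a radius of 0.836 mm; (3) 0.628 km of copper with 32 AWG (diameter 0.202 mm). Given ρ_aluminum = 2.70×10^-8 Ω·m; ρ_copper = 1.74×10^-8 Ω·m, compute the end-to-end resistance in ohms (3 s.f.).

348 Ω

Seg 1: A = πr² = π(9.8500e-04 m)² = 3.048e-06 m²
R_1 = (2.70×10^-8)(310)/(3.048e-06) = 2.746 Ω
Seg 2: A = πr² = π(8.3600e-04 m)² = 2.196e-06 m²
R_2 = (1.74×10^-8)(504)/(2.196e-06) = 3.994 Ω
Seg 3: A = π(0.202/2 mm)² = π(1.0100e-04 m)² = 3.205e-08 m²
R_3 = (1.74×10^-8)(628)/(3.205e-08) = 341 Ω
R_total = R_1 + R_2 + R_3 = 348 Ω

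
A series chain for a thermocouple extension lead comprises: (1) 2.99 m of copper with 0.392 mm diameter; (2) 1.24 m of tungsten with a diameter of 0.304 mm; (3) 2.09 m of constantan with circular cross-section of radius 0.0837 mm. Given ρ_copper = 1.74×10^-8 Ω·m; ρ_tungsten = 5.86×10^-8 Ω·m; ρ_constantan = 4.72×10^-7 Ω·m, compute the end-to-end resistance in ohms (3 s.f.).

46.3 Ω

Seg 1: A = π(d/2)² = π(1.9600e-04 m)² = 1.207e-07 m²
R_1 = (1.74×10^-8)(2.99)/(1.207e-07) = 0.4311 Ω
Seg 2: A = π(d/2)² = π(1.5200e-04 m)² = 7.258e-08 m²
R_2 = (5.86×10^-8)(1.24)/(7.258e-08) = 1.001 Ω
Seg 3: A = πr² = π(8.3700e-05 m)² = 2.201e-08 m²
R_3 = (4.72×10^-7)(2.09)/(2.201e-08) = 44.82 Ω
R_total = R_1 + R_2 + R_3 = 46.3 Ω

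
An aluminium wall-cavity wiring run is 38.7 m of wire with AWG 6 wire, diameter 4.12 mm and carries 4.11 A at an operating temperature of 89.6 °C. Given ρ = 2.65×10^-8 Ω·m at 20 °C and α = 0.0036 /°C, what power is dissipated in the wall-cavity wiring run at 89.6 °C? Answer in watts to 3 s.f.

A = π(4.12/2 mm)² = π(2.0600e-03 m)² = 1.333e-05 m²
R₍20₎ = ρL/A = (2.65×10^-8)(38.7)/(1.333e-05) = 0.07693 Ω
R₍89.6₎ = R₍20₎(1 + αΔT) = 0.07693 × (1 + 0.0036×69.6) = 0.0962 Ω
P = I²R = (4.11)² × 0.0962 = 1.63 W

1.63 W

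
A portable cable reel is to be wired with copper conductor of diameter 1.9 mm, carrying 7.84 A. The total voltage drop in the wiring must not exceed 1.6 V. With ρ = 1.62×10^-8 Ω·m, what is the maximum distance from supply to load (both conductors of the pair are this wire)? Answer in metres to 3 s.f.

17.9 m

A = π(d/2)² = π(9.5000e-04 m)² = 2.835e-06 m²
L_max = V_max·A/(2·ρI) = (1.6)(2.835e-06)/(2×1.62×10^-8×7.84) = 17.9 m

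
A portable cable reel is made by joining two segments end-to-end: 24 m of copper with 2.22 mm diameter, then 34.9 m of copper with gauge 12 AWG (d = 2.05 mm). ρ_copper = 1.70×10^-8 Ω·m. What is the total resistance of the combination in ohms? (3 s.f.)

Segment 1: A = π(d/2)² = π(1.1100e-03 m)² = 3.871e-06 m²
R₁ = ρL/A = (1.70×10^-8)(24)/(3.871e-06) = 0.1054 Ω
Segment 2: A = π(2.05/2 mm)² = π(1.0250e-03 m)² = 3.301e-06 m²
R₂ = (1.70×10^-8)(34.9)/(3.301e-06) = 0.1798 Ω
R = R₁ + R₂ = 0.285 Ω

0.285 Ω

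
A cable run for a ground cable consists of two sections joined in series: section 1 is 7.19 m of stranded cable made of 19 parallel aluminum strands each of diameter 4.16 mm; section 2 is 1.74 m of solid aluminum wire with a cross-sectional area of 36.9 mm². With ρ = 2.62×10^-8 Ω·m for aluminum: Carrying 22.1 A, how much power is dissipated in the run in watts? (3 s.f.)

Section 1: A_strand = π(2.0800e-03)² = 1.359e-05 m²; R₁ = ρL/(N·A_s) = (2.62×10^-8)(7.19)/(19×1.359e-05) = 7.295×10^-4 Ω
Section 2: A = 36.9 mm² = 3.690e-05 m²
R₂ = (2.62×10^-8)(1.74)/(3.690e-05) = 0.001235 Ω
R = R₁ + R₂ = 0.001965 Ω
P = I²R = (22.1)² × 0.001965 = 0.960 W

0.960 W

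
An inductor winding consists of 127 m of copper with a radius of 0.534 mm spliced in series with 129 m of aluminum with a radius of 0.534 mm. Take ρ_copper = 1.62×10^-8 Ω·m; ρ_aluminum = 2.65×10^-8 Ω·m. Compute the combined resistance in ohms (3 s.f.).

Segment 1: A = πr² = π(5.3400e-04 m)² = 8.958e-07 m²
R₁ = ρL/A = (1.62×10^-8)(127)/(8.958e-07) = 2.297 Ω
R₂ = (2.65×10^-8)(129)/(8.958e-07) = 3.816 Ω
R = R₁ + R₂ = 6.11 Ω

6.11 Ω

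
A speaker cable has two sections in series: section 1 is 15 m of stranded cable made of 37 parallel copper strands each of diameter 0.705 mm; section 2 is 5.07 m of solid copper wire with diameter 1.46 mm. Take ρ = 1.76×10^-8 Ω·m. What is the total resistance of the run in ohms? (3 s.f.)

Section 1: A_strand = π(3.5250e-04)² = 3.904e-07 m²; R₁ = ρL/(N·A_s) = (1.76×10^-8)(15)/(37×3.904e-07) = 0.01828 Ω
Section 2: A = π(d/2)² = π(7.3000e-04 m)² = 1.674e-06 m²
R₂ = (1.76×10^-8)(5.07)/(1.674e-06) = 0.0533 Ω
R = R₁ + R₂ = 0.0716 Ω

0.0716 Ω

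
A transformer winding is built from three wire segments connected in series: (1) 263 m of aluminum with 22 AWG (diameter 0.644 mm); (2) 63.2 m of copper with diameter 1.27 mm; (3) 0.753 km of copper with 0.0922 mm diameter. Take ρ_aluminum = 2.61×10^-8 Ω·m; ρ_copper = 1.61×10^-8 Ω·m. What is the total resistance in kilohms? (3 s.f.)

1.84 kΩ

Seg 1: A = π(0.644/2 mm)² = π(3.2200e-04 m)² = 3.257e-07 m²
R_1 = (2.61×10^-8)(263)/(3.257e-07) = 21.07 Ω
Seg 2: A = π(d/2)² = π(6.3500e-04 m)² = 1.267e-06 m²
R_2 = (1.61×10^-8)(63.2)/(1.267e-06) = 0.8032 Ω
Seg 3: A = π(d/2)² = π(4.6100e-05 m)² = 6.677e-09 m²
R_3 = (1.61×10^-8)(753)/(6.677e-09) = 1816 Ω
R_total = R_1 + R_2 + R_3 = 1.84 kΩ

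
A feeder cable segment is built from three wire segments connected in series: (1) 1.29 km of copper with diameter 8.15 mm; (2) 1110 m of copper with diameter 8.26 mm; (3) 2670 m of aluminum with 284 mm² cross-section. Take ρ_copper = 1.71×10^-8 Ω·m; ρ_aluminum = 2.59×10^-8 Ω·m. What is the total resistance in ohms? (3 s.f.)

Seg 1: A = π(d/2)² = π(4.0750e-03 m)² = 5.217e-05 m²
R_1 = (1.71×10^-8)(1290)/(5.217e-05) = 0.4228 Ω
Seg 2: A = π(d/2)² = π(4.1300e-03 m)² = 5.359e-05 m²
R_2 = (1.71×10^-8)(1110)/(5.359e-05) = 0.3542 Ω
Seg 3: A = 284 mm² = 2.840e-04 m²
R_3 = (2.59×10^-8)(2670)/(2.840e-04) = 0.2435 Ω
R_total = R_1 + R_2 + R_3 = 1.02 Ω

1.02 Ω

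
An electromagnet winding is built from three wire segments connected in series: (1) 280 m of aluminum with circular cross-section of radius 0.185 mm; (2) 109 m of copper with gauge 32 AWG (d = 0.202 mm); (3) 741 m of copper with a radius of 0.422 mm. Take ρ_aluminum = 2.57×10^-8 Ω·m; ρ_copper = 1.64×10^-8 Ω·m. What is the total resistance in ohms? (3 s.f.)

Seg 1: A = πr² = π(1.8500e-04 m)² = 1.075e-07 m²
R_1 = (2.57×10^-8)(280)/(1.075e-07) = 66.93 Ω
Seg 2: A = π(0.202/2 mm)² = π(1.0100e-04 m)² = 3.205e-08 m²
R_2 = (1.64×10^-8)(109)/(3.205e-08) = 55.78 Ω
Seg 3: A = πr² = π(4.2200e-04 m)² = 5.595e-07 m²
R_3 = (1.64×10^-8)(741)/(5.595e-07) = 21.72 Ω
R_total = R_1 + R_2 + R_3 = 144 Ω

144 Ω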